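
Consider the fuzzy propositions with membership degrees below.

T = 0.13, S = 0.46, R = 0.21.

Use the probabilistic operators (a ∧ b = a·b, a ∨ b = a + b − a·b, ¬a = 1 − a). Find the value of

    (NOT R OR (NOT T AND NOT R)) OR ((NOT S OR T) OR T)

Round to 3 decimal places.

NOT R = 1 − 0.2100 = 0.7900
NOT T = 1 − 0.1300 = 0.8700
NOT R = 1 − 0.2100 = 0.7900
NOT T AND NOT R = a·b on (0.8700, 0.7900) = 0.6873
NOT R OR (NOT T AND NOT R) = a + b − a·b on (0.7900, 0.6873) = 0.9343
NOT S = 1 − 0.4600 = 0.5400
NOT S OR T = a + b − a·b on (0.5400, 0.1300) = 0.5998
(NOT S OR T) OR T = a + b − a·b on (0.5998, 0.1300) = 0.6518
(NOT R OR (NOT T AND NOT R)) OR ((NOT S OR T) OR T) = a + b − a·b on (0.9343, 0.6518) = 0.9771

0.977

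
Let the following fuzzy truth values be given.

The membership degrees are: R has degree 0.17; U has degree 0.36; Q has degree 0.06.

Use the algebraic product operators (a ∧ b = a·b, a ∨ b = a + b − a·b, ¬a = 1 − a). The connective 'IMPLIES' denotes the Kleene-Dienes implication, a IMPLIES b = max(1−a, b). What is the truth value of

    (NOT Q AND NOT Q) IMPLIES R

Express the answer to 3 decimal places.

NOT Q = 1 − 0.0600 = 0.9400
NOT Q = 1 − 0.0600 = 0.9400
NOT Q AND NOT Q = a·b on (0.9400, 0.9400) = 0.8836
(NOT Q AND NOT Q) IMPLIES R  [Kleene-Dienes: max(1−a, b)] with a=0.8836, b=0.1700 → 0.1700

0.170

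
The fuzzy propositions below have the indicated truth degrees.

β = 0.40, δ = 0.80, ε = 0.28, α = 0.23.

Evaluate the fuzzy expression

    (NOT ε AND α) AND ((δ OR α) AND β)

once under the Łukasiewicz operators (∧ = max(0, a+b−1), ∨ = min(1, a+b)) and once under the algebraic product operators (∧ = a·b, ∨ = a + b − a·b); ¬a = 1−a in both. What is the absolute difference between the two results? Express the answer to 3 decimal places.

Under Łukasiewicz:
  NOT ε = 1 − 0.28 = 0.72
  NOT ε AND α = max(0, a+b−1) on (0.72, 0.23) = 0.00
  δ OR α = min(1, a+b) on (0.80, 0.23) = 1.00
  (δ OR α) AND β = max(0, a+b−1) on (1.00, 0.40) = 0.40
  (NOT ε AND α) AND ((δ OR α) AND β) = max(0, a+b−1) on (0.00, 0.40) = 0.00
  → value = 0.0000
Under algebraic product:
  NOT ε = 1 − 0.2800 = 0.7200
  NOT ε AND α = a·b on (0.7200, 0.2300) = 0.1656
  δ OR α = a + b − a·b on (0.8000, 0.2300) = 0.8460
  (δ OR α) AND β = a·b on (0.8460, 0.4000) = 0.3384
  (NOT ε AND α) AND ((δ OR α) AND β) = a·b on (0.1656, 0.3384) = 0.0560
  → value = 0.0560
|0.0000 − 0.0560| = 0.056

0.056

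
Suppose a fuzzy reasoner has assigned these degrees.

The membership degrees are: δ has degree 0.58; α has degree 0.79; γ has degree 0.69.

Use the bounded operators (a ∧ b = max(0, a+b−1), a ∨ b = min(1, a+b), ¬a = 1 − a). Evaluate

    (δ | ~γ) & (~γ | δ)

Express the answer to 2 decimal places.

0.78

~γ = 1 − 0.69 = 0.31
δ | ~γ = min(1, a+b) on (0.58, 0.31) = 0.89
~γ = 1 − 0.69 = 0.31
~γ | δ = min(1, a+b) on (0.31, 0.58) = 0.89
(δ | ~γ) & (~γ | δ) = max(0, a+b−1) on (0.89, 0.89) = 0.78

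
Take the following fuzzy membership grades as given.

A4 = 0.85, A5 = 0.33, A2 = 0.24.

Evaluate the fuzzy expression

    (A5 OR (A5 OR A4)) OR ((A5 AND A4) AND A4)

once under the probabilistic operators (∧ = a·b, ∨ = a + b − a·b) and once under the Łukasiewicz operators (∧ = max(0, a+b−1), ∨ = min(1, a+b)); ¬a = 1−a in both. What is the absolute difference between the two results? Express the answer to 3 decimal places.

0.051

Under probabilistic:
  A5 OR A4 = a + b − a·b on (0.3300, 0.8500) = 0.8995
  A5 OR (A5 OR A4) = a + b − a·b on (0.3300, 0.8995) = 0.9327
  A5 AND A4 = a·b on (0.3300, 0.8500) = 0.2805
  (A5 AND A4) AND A4 = a·b on (0.2805, 0.8500) = 0.2384
  (A5 OR (A5 OR A4)) OR ((A5 AND A4) AND A4) = a + b − a·b on (0.9327, 0.2384) = 0.9487
  → value = 0.9487
Under Łukasiewicz:
  A5 OR A4 = min(1, a+b) on (0.33, 0.85) = 1.00
  A5 OR (A5 OR A4) = min(1, a+b) on (0.33, 1.00) = 1.00
  A5 AND A4 = max(0, a+b−1) on (0.33, 0.85) = 0.18
  (A5 AND A4) AND A4 = max(0, a+b−1) on (0.18, 0.85) = 0.03
  (A5 OR (A5 OR A4)) OR ((A5 AND A4) AND A4) = min(1, a+b) on (1.00, 0.03) = 1.00
  → value = 1.0000
|0.9487 − 1.0000| = 0.051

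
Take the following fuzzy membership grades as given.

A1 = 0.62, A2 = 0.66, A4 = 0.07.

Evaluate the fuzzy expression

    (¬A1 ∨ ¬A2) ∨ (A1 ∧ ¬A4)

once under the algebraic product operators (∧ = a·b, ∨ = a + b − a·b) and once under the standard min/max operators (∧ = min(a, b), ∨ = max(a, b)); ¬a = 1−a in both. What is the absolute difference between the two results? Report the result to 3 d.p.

0.207

Under algebraic product:
  ¬A1 = 1 − 0.6200 = 0.3800
  ¬A2 = 1 − 0.6600 = 0.3400
  ¬A1 ∨ ¬A2 = a + b − a·b on (0.3800, 0.3400) = 0.5908
  ¬A4 = 1 − 0.0700 = 0.9300
  A1 ∧ ¬A4 = a·b on (0.6200, 0.9300) = 0.5766
  (¬A1 ∨ ¬A2) ∨ (A1 ∧ ¬A4) = a + b − a·b on (0.5908, 0.5766) = 0.8267
  → value = 0.8267
Under standard min/max:
  ¬A1 = 1 − 0.62 = 0.38
  ¬A2 = 1 − 0.66 = 0.34
  ¬A1 ∨ ¬A2 = max(a, b) on (0.38, 0.34) = 0.38
  ¬A4 = 1 − 0.07 = 0.93
  A1 ∧ ¬A4 = min(a, b) on (0.62, 0.93) = 0.62
  (¬A1 ∨ ¬A2) ∨ (A1 ∧ ¬A4) = max(a, b) on (0.38, 0.62) = 0.62
  → value = 0.6200
|0.8267 − 0.6200| = 0.207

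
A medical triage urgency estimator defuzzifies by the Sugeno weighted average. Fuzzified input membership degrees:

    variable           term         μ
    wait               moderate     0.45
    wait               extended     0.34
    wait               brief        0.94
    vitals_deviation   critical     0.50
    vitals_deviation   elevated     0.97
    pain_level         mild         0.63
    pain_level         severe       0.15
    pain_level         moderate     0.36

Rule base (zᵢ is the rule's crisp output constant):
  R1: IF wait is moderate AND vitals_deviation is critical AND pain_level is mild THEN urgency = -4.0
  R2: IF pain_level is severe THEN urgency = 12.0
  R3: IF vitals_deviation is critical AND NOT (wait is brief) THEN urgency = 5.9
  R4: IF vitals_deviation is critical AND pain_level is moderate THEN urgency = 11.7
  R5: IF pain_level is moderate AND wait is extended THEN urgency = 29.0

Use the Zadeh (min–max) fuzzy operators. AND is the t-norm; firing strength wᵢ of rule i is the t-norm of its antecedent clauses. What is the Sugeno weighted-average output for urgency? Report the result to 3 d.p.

R1 (z=-4.0): moderate=0.45, critical=0.50, mild=0.63; AND[min(a, b)] → w = 0.45
R2 (z=12.0): severe=0.15 → w = 0.15
R3 (z=5.9): critical=0.50, ¬brief=1−0.94=0.06; AND[min(a, b)] → w = 0.06
R4 (z=11.7): critical=0.50, moderate=0.36; AND[min(a, b)] → w = 0.36
R5 (z=29.0): moderate=0.36, extended=0.34; AND[min(a, b)] → w = 0.34
Weighted average = (0.45·-4.0 + 0.15·12.0 + 0.06·5.9 + 0.36·11.7 + 0.34·29.0) / (0.45 + 0.15 + 0.06 + 0.36 + 0.34)
  = 14.4260 / 1.3600 = 10.607

10.607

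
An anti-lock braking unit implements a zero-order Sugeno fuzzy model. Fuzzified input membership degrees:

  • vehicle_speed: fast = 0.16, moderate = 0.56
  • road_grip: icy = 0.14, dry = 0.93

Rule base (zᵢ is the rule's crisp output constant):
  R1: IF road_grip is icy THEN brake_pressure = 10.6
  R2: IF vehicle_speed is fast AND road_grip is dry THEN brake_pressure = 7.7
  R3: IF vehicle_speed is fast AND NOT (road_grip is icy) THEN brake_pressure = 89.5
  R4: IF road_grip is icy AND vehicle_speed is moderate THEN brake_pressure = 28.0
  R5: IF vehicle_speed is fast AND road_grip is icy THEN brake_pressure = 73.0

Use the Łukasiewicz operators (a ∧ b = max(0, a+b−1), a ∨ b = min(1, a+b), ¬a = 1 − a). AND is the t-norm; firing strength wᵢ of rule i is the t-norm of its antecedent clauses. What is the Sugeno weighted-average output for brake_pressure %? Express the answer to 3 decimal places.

R1 (z=10.6): icy=0.14 → w = 0.14
R2 (z=7.7): fast=0.16, dry=0.93; AND[max(0, a+b−1)] → w = 0.09
R3 (z=89.5): fast=0.16, ¬icy=1−0.14=0.86; AND[max(0, a+b−1)] → w = 0.02
R4 (z=28.0): icy=0.14, moderate=0.56; AND[max(0, a+b−1)] → w = 0.00
R5 (z=73.0): fast=0.16, icy=0.14; AND[max(0, a+b−1)] → w = 0.00
Weighted average = (0.14·10.6 + 0.09·7.7 + 0.02·89.5 + 0.00·28.0 + 0.00·73.0) / (0.14 + 0.09 + 0.02 + 0.00 + 0.00)
  = 3.9670 / 0.2500 = 15.868

15.868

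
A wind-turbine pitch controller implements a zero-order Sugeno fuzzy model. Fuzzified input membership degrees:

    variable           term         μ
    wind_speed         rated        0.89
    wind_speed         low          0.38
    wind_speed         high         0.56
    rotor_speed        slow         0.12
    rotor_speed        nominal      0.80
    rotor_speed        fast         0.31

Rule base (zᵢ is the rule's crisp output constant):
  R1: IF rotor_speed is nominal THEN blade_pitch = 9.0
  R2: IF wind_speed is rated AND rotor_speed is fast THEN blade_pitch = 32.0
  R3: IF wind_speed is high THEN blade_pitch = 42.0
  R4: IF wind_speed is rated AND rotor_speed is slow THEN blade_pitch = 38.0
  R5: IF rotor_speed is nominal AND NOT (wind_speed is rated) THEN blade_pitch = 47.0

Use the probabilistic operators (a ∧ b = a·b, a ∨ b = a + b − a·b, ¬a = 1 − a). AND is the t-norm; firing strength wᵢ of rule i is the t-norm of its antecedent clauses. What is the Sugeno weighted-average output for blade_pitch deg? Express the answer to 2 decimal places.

R1 (z=9.0): nominal=0.80 → w = 0.8000
R2 (z=32.0): rated=0.89, fast=0.31; AND[a·b] → w = 0.2759
R3 (z=42.0): high=0.56 → w = 0.5600
R4 (z=38.0): rated=0.89, slow=0.12; AND[a·b] → w = 0.1068
R5 (z=47.0): nominal=0.80, ¬rated=1−0.89=0.11; AND[a·b] → w = 0.0880
Weighted average = (0.8000·9.0 + 0.2759·32.0 + 0.5600·42.0 + 0.1068·38.0 + 0.0880·47.0) / (0.8000 + 0.2759 + 0.5600 + 0.1068 + 0.0880)
  = 47.7432 / 1.8307 = 26.08

26.08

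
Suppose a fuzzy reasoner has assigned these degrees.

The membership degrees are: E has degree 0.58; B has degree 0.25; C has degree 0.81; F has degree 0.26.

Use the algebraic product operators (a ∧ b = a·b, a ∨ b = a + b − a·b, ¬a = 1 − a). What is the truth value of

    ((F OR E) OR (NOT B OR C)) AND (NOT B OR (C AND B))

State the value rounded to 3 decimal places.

F OR E = a + b − a·b on (0.2600, 0.5800) = 0.6892
NOT B = 1 − 0.2500 = 0.7500
NOT B OR C = a + b − a·b on (0.7500, 0.8100) = 0.9525
(F OR E) OR (NOT B OR C) = a + b − a·b on (0.6892, 0.9525) = 0.9852
NOT B = 1 − 0.2500 = 0.7500
C AND B = a·b on (0.8100, 0.2500) = 0.2025
NOT B OR (C AND B) = a + b − a·b on (0.7500, 0.2025) = 0.8006
((F OR E) OR (NOT B OR C)) AND (NOT B OR (C AND B)) = a·b on (0.9852, 0.8006) = 0.7888

0.789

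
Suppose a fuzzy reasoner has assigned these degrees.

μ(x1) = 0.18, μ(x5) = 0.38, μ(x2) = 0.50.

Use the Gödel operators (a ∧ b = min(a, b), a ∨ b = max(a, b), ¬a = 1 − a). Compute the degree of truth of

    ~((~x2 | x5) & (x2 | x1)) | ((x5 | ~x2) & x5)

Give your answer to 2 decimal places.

~x2 = 1 − 0.50 = 0.50
~x2 | x5 = max(a, b) on (0.50, 0.38) = 0.50
x2 | x1 = max(a, b) on (0.50, 0.18) = 0.50
(~x2 | x5) & (x2 | x1) = min(a, b) on (0.50, 0.50) = 0.50
~((~x2 | x5) & (x2 | x1)) = 1 − 0.50 = 0.50
~x2 = 1 − 0.50 = 0.50
x5 | ~x2 = max(a, b) on (0.38, 0.50) = 0.50
(x5 | ~x2) & x5 = min(a, b) on (0.50, 0.38) = 0.38
~((~x2 | x5) & (x2 | x1)) | ((x5 | ~x2) & x5) = max(a, b) on (0.50, 0.38) = 0.50

0.50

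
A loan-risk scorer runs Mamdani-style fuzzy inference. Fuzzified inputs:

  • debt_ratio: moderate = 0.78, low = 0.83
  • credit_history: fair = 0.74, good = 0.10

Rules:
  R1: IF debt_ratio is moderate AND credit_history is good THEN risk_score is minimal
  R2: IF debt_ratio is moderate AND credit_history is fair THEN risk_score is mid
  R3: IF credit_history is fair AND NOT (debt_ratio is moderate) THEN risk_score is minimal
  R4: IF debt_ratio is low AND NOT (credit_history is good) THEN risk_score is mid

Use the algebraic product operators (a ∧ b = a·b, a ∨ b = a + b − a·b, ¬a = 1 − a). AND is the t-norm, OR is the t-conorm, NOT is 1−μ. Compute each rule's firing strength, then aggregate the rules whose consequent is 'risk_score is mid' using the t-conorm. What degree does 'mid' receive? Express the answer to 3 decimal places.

0.893

R1: moderate=0.78, good=0.10; AND[a·b] → w = 0.0780
R2: moderate=0.78, fair=0.74; AND[a·b] → w = 0.5772
R3: fair=0.74, ¬moderate=1−0.78=0.22; AND[a·b] → w = 0.1628
R4: low=0.83, ¬good=1−0.10=0.90; AND[a·b] → w = 0.7470
Rules with consequent 'mid': {R2, R4} → strengths 0.5772, 0.7470
Aggregate via t-conorm [a + b − a·b]: 0.8930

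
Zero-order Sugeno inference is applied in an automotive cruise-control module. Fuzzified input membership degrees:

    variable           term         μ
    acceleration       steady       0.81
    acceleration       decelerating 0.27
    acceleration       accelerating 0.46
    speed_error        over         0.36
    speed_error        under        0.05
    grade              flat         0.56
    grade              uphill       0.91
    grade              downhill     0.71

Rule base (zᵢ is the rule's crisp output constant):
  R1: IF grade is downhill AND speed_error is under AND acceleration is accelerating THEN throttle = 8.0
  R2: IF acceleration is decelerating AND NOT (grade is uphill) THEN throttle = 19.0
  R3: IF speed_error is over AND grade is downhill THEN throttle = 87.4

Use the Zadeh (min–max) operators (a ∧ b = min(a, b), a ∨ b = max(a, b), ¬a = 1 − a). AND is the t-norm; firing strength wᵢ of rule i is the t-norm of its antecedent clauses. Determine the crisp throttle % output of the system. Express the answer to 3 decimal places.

67.148

R1 (z=8.0): downhill=0.71, under=0.05, accelerating=0.46; AND[min(a, b)] → w = 0.05
R2 (z=19.0): decelerating=0.27, ¬uphill=1−0.91=0.09; AND[min(a, b)] → w = 0.09
R3 (z=87.4): over=0.36, downhill=0.71; AND[min(a, b)] → w = 0.36
Weighted average = (0.05·8.0 + 0.09·19.0 + 0.36·87.4) / (0.05 + 0.09 + 0.36)
  = 33.5740 / 0.5000 = 67.148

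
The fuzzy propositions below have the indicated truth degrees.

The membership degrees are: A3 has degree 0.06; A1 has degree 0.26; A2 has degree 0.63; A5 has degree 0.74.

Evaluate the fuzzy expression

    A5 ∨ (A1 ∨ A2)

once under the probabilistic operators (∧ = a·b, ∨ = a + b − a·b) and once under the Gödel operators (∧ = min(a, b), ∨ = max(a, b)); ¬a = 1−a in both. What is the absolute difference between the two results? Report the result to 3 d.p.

0.189

Under probabilistic:
  A1 ∨ A2 = a + b − a·b on (0.2600, 0.6300) = 0.7262
  A5 ∨ (A1 ∨ A2) = a + b − a·b on (0.7400, 0.7262) = 0.9288
  → value = 0.9288
Under Gödel:
  A1 ∨ A2 = max(a, b) on (0.26, 0.63) = 0.63
  A5 ∨ (A1 ∨ A2) = max(a, b) on (0.74, 0.63) = 0.74
  → value = 0.7400
|0.9288 − 0.7400| = 0.189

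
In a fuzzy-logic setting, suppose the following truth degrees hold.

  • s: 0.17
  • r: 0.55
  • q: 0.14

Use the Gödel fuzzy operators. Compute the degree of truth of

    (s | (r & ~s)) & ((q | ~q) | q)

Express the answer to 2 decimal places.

0.55

~s = 1 − 0.17 = 0.83
r & ~s = min(a, b) on (0.55, 0.83) = 0.55
s | (r & ~s) = max(a, b) on (0.17, 0.55) = 0.55
~q = 1 − 0.14 = 0.86
q | ~q = max(a, b) on (0.14, 0.86) = 0.86
(q | ~q) | q = max(a, b) on (0.86, 0.14) = 0.86
(s | (r & ~s)) & ((q | ~q) | q) = min(a, b) on (0.55, 0.86) = 0.55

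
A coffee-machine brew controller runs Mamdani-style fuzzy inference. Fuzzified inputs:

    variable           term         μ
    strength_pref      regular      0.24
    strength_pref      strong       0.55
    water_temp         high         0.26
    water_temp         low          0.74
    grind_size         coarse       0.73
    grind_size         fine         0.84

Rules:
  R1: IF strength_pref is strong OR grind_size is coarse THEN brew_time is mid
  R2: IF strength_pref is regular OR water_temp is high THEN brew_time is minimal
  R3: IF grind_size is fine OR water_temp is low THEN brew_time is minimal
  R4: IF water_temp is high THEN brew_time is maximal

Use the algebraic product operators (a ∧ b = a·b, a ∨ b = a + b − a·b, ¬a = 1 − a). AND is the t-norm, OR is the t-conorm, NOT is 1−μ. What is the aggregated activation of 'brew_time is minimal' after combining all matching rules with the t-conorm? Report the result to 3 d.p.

0.977

R1: strong=0.55, coarse=0.73; OR[a + b − a·b] → w = 0.8785
R2: regular=0.24, high=0.26; OR[a + b − a·b] → w = 0.4376
R3: fine=0.84, low=0.74; OR[a + b − a·b] → w = 0.9584
R4: high=0.26 → w = 0.2600
Rules with consequent 'minimal': {R2, R3} → strengths 0.4376, 0.9584
Aggregate via t-conorm [a + b − a·b]: 0.9766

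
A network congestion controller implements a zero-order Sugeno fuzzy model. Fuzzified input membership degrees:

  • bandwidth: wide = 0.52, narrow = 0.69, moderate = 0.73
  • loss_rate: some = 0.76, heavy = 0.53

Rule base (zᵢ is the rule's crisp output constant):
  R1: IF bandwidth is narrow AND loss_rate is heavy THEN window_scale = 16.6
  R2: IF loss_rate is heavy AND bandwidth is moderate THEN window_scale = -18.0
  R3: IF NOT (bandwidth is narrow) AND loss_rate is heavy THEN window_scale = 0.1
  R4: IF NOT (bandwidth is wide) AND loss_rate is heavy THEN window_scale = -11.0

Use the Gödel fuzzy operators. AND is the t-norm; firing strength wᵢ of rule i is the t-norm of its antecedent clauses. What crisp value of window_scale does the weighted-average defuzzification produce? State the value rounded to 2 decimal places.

R1 (z=16.6): narrow=0.69, heavy=0.53; AND[min(a, b)] → w = 0.53
R2 (z=-18.0): heavy=0.53, moderate=0.73; AND[min(a, b)] → w = 0.53
R3 (z=0.1): ¬narrow=1−0.69=0.31, heavy=0.53; AND[min(a, b)] → w = 0.31
R4 (z=-11.0): ¬wide=1−0.52=0.48, heavy=0.53; AND[min(a, b)] → w = 0.48
Weighted average = (0.53·16.6 + 0.53·-18.0 + 0.31·0.1 + 0.48·-11.0) / (0.53 + 0.53 + 0.31 + 0.48)
  = -5.9910 / 1.8500 = -3.24

-3.24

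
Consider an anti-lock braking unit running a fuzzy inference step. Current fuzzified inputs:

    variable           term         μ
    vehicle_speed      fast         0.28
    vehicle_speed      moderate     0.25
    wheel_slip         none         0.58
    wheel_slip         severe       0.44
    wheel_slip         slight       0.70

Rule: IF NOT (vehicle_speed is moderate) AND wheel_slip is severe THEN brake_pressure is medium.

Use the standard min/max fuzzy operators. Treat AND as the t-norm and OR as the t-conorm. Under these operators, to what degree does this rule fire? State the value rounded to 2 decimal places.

0.44

firing strength: ¬moderate=1−0.25=0.75, severe=0.44; AND[min(a, b)] → w = 0.44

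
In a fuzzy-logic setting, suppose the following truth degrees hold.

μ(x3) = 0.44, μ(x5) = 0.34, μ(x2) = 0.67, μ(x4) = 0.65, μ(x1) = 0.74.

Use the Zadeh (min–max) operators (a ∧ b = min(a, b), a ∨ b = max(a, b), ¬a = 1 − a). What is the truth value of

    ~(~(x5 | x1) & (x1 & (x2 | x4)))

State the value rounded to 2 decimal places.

x5 | x1 = max(a, b) on (0.34, 0.74) = 0.74
~(x5 | x1) = 1 − 0.74 = 0.26
x2 | x4 = max(a, b) on (0.67, 0.65) = 0.67
x1 & (x2 | x4) = min(a, b) on (0.74, 0.67) = 0.67
~(x5 | x1) & (x1 & (x2 | x4)) = min(a, b) on (0.26, 0.67) = 0.26
~(~(x5 | x1) & (x1 & (x2 | x4))) = 1 − 0.26 = 0.74

0.74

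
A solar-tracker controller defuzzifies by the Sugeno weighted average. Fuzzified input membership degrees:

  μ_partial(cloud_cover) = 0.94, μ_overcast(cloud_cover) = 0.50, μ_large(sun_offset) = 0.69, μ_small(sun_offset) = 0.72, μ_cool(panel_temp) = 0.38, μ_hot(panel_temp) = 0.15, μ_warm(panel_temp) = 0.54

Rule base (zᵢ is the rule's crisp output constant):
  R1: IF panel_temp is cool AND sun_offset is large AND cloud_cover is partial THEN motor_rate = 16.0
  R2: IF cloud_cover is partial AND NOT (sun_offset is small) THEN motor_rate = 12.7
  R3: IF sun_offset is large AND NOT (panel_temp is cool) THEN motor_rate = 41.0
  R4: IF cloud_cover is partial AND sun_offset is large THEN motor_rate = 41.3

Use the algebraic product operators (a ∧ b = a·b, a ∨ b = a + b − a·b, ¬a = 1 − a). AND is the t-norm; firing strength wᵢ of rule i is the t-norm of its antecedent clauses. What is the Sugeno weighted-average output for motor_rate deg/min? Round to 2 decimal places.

32.54

R1 (z=16.0): cool=0.38, large=0.69, partial=0.94; AND[a·b] → w = 0.2465
R2 (z=12.7): partial=0.94, ¬small=1−0.72=0.28; AND[a·b] → w = 0.2632
R3 (z=41.0): large=0.69, ¬cool=1−0.38=0.62; AND[a·b] → w = 0.4278
R4 (z=41.3): partial=0.94, large=0.69; AND[a·b] → w = 0.6486
Weighted average = (0.2465·16.0 + 0.2632·12.7 + 0.4278·41.0 + 0.6486·41.3) / (0.2465 + 0.2632 + 0.4278 + 0.6486)
  = 51.6131 / 1.5861 = 32.54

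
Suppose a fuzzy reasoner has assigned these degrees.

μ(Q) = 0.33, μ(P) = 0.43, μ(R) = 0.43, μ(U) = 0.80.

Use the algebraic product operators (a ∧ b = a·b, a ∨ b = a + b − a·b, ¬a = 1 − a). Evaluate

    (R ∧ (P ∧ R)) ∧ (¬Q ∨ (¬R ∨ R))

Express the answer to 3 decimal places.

P ∧ R = a·b on (0.4300, 0.4300) = 0.1849
R ∧ (P ∧ R) = a·b on (0.4300, 0.1849) = 0.0795
¬Q = 1 − 0.3300 = 0.6700
¬R = 1 − 0.4300 = 0.5700
¬R ∨ R = a + b − a·b on (0.5700, 0.4300) = 0.7549
¬Q ∨ (¬R ∨ R) = a + b − a·b on (0.6700, 0.7549) = 0.9191
(R ∧ (P ∧ R)) ∧ (¬Q ∨ (¬R ∨ R)) = a·b on (0.0795, 0.9191) = 0.0731

0.073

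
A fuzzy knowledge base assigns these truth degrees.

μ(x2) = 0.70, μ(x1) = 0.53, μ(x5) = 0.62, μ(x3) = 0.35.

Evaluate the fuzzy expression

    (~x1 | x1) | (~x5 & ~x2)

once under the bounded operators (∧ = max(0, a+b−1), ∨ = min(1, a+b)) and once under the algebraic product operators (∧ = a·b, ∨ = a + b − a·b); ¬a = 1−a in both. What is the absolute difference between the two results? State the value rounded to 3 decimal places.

Under bounded:
  ~x1 = 1 − 0.53 = 0.47
  ~x1 | x1 = min(1, a+b) on (0.47, 0.53) = 1.00
  ~x5 = 1 − 0.62 = 0.38
  ~x2 = 1 − 0.70 = 0.30
  ~x5 & ~x2 = max(0, a+b−1) on (0.38, 0.30) = 0.00
  (~x1 | x1) | (~x5 & ~x2) = min(1, a+b) on (1.00, 0.00) = 1.00
  → value = 1.0000
Under algebraic product:
  ~x1 = 1 − 0.5300 = 0.4700
  ~x1 | x1 = a + b − a·b on (0.4700, 0.5300) = 0.7509
  ~x5 = 1 − 0.6200 = 0.3800
  ~x2 = 1 − 0.7000 = 0.3000
  ~x5 & ~x2 = a·b on (0.3800, 0.3000) = 0.1140
  (~x1 | x1) | (~x5 & ~x2) = a + b − a·b on (0.7509, 0.1140) = 0.7793
  → value = 0.7793
|1.0000 − 0.7793| = 0.221

0.221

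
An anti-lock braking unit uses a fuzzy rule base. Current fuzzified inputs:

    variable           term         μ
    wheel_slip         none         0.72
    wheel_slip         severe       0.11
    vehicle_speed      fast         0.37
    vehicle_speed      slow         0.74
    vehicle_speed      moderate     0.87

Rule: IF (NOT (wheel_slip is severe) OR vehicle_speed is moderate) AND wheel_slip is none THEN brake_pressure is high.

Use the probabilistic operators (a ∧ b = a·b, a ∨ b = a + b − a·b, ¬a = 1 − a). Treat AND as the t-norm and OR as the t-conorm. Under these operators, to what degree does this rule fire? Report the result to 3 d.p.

0.710

firing strength: (¬severe=1−0.11=0.89 OR moderate=0.87) = 0.9857; AND[a·b] with none=0.72 → w = 0.7097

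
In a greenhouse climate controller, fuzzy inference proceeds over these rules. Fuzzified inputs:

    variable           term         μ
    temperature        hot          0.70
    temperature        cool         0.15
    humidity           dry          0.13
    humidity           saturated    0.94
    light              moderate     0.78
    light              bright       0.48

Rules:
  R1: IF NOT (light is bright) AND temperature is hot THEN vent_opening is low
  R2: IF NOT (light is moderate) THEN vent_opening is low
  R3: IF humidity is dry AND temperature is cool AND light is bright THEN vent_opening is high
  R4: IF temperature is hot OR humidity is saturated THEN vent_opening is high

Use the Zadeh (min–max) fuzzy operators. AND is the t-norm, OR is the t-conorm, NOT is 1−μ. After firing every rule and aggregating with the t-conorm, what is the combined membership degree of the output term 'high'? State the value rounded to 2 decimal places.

0.94

R1: ¬bright=1−0.48=0.52, hot=0.70; AND[min(a, b)] → w = 0.52
R2: ¬moderate=1−0.78=0.22 → w = 0.22
R3: dry=0.13, cool=0.15, bright=0.48; AND[min(a, b)] → w = 0.13
R4: hot=0.70, saturated=0.94; OR[max(a, b)] → w = 0.94
Rules with consequent 'high': {R3, R4} → strengths 0.13, 0.94
Aggregate via t-conorm [max(a, b)]: 0.94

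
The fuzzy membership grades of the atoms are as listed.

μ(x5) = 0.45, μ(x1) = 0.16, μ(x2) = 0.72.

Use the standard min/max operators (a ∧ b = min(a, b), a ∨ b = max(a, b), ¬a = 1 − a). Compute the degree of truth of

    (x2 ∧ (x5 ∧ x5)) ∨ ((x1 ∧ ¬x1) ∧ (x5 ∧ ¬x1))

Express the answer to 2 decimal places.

0.45

x5 ∧ x5 = min(a, b) on (0.45, 0.45) = 0.45
x2 ∧ (x5 ∧ x5) = min(a, b) on (0.72, 0.45) = 0.45
¬x1 = 1 − 0.16 = 0.84
x1 ∧ ¬x1 = min(a, b) on (0.16, 0.84) = 0.16
¬x1 = 1 − 0.16 = 0.84
x5 ∧ ¬x1 = min(a, b) on (0.45, 0.84) = 0.45
(x1 ∧ ¬x1) ∧ (x5 ∧ ¬x1) = min(a, b) on (0.16, 0.45) = 0.16
(x2 ∧ (x5 ∧ x5)) ∨ ((x1 ∧ ¬x1) ∧ (x5 ∧ ¬x1)) = max(a, b) on (0.45, 0.16) = 0.45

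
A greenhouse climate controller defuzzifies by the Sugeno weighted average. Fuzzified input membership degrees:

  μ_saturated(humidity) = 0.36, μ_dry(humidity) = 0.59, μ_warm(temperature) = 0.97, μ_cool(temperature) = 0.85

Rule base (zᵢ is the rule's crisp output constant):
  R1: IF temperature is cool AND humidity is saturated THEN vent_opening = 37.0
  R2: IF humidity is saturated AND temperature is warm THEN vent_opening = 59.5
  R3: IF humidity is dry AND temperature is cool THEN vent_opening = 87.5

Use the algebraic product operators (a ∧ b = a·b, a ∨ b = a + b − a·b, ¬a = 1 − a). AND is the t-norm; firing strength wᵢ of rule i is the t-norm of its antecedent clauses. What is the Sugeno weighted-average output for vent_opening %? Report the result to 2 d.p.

65.69

R1 (z=37.0): cool=0.85, saturated=0.36; AND[a·b] → w = 0.3060
R2 (z=59.5): saturated=0.36, warm=0.97; AND[a·b] → w = 0.3492
R3 (z=87.5): dry=0.59, cool=0.85; AND[a·b] → w = 0.5015
Weighted average = (0.3060·37.0 + 0.3492·59.5 + 0.5015·87.5) / (0.3060 + 0.3492 + 0.5015)
  = 75.9806 / 1.1567 = 65.69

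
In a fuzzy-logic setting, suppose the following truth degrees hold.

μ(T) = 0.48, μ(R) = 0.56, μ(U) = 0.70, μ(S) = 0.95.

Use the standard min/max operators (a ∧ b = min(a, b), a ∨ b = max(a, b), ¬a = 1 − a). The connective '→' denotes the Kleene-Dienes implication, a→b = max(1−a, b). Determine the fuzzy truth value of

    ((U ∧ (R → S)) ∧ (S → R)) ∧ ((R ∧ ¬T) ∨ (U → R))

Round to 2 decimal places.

0.56

R → S  [Kleene-Dienes: max(1−a, b)] with a=0.56, b=0.95 → 0.95
U ∧ (R → S) = min(a, b) on (0.70, 0.95) = 0.70
S → R  [Kleene-Dienes: max(1−a, b)] with a=0.95, b=0.56 → 0.56
(U ∧ (R → S)) ∧ (S → R) = min(a, b) on (0.70, 0.56) = 0.56
¬T = 1 − 0.48 = 0.52
R ∧ ¬T = min(a, b) on (0.56, 0.52) = 0.52
U → R  [Kleene-Dienes: max(1−a, b)] with a=0.70, b=0.56 → 0.56
(R ∧ ¬T) ∨ (U → R) = max(a, b) on (0.52, 0.56) = 0.56
((U ∧ (R → S)) ∧ (S → R)) ∧ ((R ∧ ¬T) ∨ (U → R)) = min(a, b) on (0.56, 0.56) = 0.56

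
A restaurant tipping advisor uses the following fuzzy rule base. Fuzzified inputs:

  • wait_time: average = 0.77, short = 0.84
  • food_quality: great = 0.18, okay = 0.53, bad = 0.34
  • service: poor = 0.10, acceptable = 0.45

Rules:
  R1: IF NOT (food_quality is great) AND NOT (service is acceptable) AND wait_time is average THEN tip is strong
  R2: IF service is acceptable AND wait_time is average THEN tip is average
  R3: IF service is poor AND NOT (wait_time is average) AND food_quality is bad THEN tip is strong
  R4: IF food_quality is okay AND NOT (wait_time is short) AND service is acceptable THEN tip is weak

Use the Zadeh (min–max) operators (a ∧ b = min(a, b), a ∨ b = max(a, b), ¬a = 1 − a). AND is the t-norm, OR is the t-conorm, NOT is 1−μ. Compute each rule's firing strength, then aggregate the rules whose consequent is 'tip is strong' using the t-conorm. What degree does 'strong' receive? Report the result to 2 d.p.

R1: ¬great=1−0.18=0.82, ¬acceptable=1−0.45=0.55, average=0.77; AND[min(a, b)] → w = 0.55
R2: acceptable=0.45, average=0.77; AND[min(a, b)] → w = 0.45
R3: poor=0.10, ¬average=1−0.77=0.23, bad=0.34; AND[min(a, b)] → w = 0.10
R4: okay=0.53, ¬short=1−0.84=0.16, acceptable=0.45; AND[min(a, b)] → w = 0.16
Rules with consequent 'strong': {R1, R3} → strengths 0.55, 0.10
Aggregate via t-conorm [max(a, b)]: 0.55

0.55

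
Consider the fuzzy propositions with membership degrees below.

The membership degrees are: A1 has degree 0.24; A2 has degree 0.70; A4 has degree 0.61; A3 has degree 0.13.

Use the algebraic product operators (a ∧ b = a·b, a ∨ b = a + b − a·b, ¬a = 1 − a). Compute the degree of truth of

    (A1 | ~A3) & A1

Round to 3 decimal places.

~A3 = 1 − 0.1300 = 0.8700
A1 | ~A3 = a + b − a·b on (0.2400, 0.8700) = 0.9012
(A1 | ~A3) & A1 = a·b on (0.9012, 0.2400) = 0.2163

0.216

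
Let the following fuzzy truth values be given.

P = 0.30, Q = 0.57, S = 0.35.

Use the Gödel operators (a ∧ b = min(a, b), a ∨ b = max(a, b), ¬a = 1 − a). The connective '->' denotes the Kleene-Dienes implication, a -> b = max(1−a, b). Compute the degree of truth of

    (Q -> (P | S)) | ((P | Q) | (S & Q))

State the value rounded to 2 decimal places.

P | S = max(a, b) on (0.30, 0.35) = 0.35
Q -> (P | S)  [Kleene-Dienes: max(1−a, b)] with a=0.57, b=0.35 → 0.43
P | Q = max(a, b) on (0.30, 0.57) = 0.57
S & Q = min(a, b) on (0.35, 0.57) = 0.35
(P | Q) | (S & Q) = max(a, b) on (0.57, 0.35) = 0.57
(Q -> (P | S)) | ((P | Q) | (S & Q)) = max(a, b) on (0.43, 0.57) = 0.57

0.57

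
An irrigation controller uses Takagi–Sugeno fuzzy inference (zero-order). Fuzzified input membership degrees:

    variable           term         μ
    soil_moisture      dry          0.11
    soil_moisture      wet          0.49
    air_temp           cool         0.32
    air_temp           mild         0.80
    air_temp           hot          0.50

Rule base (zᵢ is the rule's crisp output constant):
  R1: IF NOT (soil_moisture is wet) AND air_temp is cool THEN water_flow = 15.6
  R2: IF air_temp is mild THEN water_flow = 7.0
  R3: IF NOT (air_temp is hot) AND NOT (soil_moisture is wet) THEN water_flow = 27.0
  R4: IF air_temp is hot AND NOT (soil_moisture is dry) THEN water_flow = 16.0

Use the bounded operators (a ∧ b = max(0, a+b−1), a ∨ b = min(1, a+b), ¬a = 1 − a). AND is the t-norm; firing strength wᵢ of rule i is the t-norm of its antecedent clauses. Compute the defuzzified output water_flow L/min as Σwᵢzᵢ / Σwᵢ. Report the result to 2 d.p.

10.09

R1 (z=15.6): ¬wet=1−0.49=0.51, cool=0.32; AND[max(0, a+b−1)] → w = 0.00
R2 (z=7.0): mild=0.80 → w = 0.80
R3 (z=27.0): ¬hot=1−0.50=0.50, ¬wet=1−0.49=0.51; AND[max(0, a+b−1)] → w = 0.01
R4 (z=16.0): hot=0.50, ¬dry=1−0.11=0.89; AND[max(0, a+b−1)] → w = 0.39
Weighted average = (0.00·15.6 + 0.80·7.0 + 0.01·27.0 + 0.39·16.0) / (0.00 + 0.80 + 0.01 + 0.39)
  = 12.1100 / 1.2000 = 10.09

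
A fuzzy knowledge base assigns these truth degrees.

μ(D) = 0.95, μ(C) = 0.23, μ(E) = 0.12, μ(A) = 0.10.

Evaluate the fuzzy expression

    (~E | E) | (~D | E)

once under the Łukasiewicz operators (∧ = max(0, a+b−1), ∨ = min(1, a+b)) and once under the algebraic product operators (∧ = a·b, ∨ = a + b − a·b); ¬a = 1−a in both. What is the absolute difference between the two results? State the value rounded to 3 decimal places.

Under Łukasiewicz:
  ~E = 1 − 0.12 = 0.88
  ~E | E = min(1, a+b) on (0.88, 0.12) = 1.00
  ~D = 1 − 0.95 = 0.05
  ~D | E = min(1, a+b) on (0.05, 0.12) = 0.17
  (~E | E) | (~D | E) = min(1, a+b) on (1.00, 0.17) = 1.00
  → value = 1.0000
Under algebraic product:
  ~E = 1 − 0.1200 = 0.8800
  ~E | E = a + b − a·b on (0.8800, 0.1200) = 0.8944
  ~D = 1 − 0.9500 = 0.0500
  ~D | E = a + b − a·b on (0.0500, 0.1200) = 0.1640
  (~E | E) | (~D | E) = a + b − a·b on (0.8944, 0.1640) = 0.9117
  → value = 0.9117
|1.0000 − 0.9117| = 0.088

0.088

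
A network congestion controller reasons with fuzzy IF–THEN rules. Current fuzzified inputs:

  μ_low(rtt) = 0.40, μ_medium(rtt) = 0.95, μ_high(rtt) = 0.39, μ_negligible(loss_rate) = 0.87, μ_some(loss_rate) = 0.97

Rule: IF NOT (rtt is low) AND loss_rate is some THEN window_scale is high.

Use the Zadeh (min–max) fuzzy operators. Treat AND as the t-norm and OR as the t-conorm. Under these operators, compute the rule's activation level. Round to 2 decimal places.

0.60

firing strength: ¬low=1−0.40=0.60, some=0.97; AND[min(a, b)] → w = 0.60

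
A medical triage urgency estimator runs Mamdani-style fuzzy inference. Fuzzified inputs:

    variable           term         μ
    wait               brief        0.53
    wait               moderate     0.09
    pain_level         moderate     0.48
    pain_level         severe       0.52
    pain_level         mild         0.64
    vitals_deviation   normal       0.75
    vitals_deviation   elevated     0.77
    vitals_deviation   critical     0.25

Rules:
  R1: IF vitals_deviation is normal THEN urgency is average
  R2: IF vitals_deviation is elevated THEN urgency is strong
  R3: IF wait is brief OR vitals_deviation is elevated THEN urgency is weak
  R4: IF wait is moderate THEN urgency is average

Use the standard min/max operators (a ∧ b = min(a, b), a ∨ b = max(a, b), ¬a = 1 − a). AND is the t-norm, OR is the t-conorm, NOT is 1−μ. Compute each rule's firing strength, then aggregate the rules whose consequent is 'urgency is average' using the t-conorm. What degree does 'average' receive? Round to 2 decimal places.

R1: normal=0.75 → w = 0.75
R2: elevated=0.77 → w = 0.77
R3: brief=0.53, elevated=0.77; OR[max(a, b)] → w = 0.77
R4: moderate=0.09 → w = 0.09
Rules with consequent 'average': {R1, R4} → strengths 0.75, 0.09
Aggregate via t-conorm [max(a, b)]: 0.75

0.75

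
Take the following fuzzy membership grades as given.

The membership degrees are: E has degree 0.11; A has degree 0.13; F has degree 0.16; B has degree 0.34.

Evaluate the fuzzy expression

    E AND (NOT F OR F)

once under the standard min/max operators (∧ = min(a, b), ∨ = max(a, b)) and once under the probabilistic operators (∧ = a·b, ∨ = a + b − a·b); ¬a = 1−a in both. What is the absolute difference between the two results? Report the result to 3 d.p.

Under standard min/max:
  NOT F = 1 − 0.16 = 0.84
  NOT F OR F = max(a, b) on (0.84, 0.16) = 0.84
  E AND (NOT F OR F) = min(a, b) on (0.11, 0.84) = 0.11
  → value = 0.1100
Under probabilistic:
  NOT F = 1 − 0.1600 = 0.8400
  NOT F OR F = a + b − a·b on (0.8400, 0.1600) = 0.8656
  E AND (NOT F OR F) = a·b on (0.1100, 0.8656) = 0.0952
  → value = 0.0952
|0.1100 − 0.0952| = 0.015

0.015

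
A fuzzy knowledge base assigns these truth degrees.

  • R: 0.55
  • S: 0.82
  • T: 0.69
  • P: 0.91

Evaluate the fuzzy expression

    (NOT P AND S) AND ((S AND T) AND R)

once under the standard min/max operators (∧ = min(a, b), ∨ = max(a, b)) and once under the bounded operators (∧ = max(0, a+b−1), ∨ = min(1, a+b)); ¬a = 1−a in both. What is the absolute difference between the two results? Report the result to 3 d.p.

0.090

Under standard min/max:
  NOT P = 1 − 0.91 = 0.09
  NOT P AND S = min(a, b) on (0.09, 0.82) = 0.09
  S AND T = min(a, b) on (0.82, 0.69) = 0.69
  (S AND T) AND R = min(a, b) on (0.69, 0.55) = 0.55
  (NOT P AND S) AND ((S AND T) AND R) = min(a, b) on (0.09, 0.55) = 0.09
  → value = 0.0900
Under bounded:
  NOT P = 1 − 0.91 = 0.09
  NOT P AND S = max(0, a+b−1) on (0.09, 0.82) = 0.00
  S AND T = max(0, a+b−1) on (0.82, 0.69) = 0.51
  (S AND T) AND R = max(0, a+b−1) on (0.51, 0.55) = 0.06
  (NOT P AND S) AND ((S AND T) AND R) = max(0, a+b−1) on (0.00, 0.06) = 0.00
  → value = 0.0000
|0.0900 − 0.0000| = 0.090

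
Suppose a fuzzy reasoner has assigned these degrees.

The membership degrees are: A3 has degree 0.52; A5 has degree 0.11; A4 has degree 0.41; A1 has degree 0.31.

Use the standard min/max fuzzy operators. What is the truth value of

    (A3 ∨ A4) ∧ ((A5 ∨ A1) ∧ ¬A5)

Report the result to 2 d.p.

A3 ∨ A4 = max(a, b) on (0.52, 0.41) = 0.52
A5 ∨ A1 = max(a, b) on (0.11, 0.31) = 0.31
¬A5 = 1 − 0.11 = 0.89
(A5 ∨ A1) ∧ ¬A5 = min(a, b) on (0.31, 0.89) = 0.31
(A3 ∨ A4) ∧ ((A5 ∨ A1) ∧ ¬A5) = min(a, b) on (0.52, 0.31) = 0.31

0.31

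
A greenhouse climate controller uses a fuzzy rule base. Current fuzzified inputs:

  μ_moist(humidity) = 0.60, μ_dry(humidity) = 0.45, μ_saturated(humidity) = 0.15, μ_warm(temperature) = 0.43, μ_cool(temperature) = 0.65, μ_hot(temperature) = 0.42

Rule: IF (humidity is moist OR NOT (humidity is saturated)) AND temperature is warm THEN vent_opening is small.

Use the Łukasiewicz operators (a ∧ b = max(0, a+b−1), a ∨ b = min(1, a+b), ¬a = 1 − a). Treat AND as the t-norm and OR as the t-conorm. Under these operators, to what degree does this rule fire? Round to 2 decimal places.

0.43

firing strength: (moist=0.60 OR ¬saturated=1−0.15=0.85) = 1.00; AND[max(0, a+b−1)] with warm=0.43 → w = 0.43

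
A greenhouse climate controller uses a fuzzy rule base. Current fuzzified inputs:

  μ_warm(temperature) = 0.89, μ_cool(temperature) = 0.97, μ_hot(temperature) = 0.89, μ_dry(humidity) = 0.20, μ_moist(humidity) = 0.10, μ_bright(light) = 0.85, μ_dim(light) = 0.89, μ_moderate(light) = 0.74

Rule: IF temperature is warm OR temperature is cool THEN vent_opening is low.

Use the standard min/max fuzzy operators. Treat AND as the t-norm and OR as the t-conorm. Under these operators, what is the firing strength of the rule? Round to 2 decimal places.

firing strength: warm=0.89, cool=0.97; OR[max(a, b)] → w = 0.97

0.97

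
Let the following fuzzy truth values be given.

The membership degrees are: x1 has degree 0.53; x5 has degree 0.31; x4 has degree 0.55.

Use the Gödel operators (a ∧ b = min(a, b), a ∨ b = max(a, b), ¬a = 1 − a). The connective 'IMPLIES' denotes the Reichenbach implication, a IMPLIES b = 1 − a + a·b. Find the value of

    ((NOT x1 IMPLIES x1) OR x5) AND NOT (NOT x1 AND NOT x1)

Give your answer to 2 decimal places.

NOT x1 = 1 − 0.53 = 0.47
NOT x1 IMPLIES x1  [Reichenbach: 1 − a + a·b] with a=0.47, b=0.53 → 0.78
(NOT x1 IMPLIES x1) OR x5 = max(a, b) on (0.78, 0.31) = 0.78
NOT x1 = 1 − 0.53 = 0.47
NOT x1 = 1 − 0.53 = 0.47
NOT x1 AND NOT x1 = min(a, b) on (0.47, 0.47) = 0.47
NOT (NOT x1 AND NOT x1) = 1 − 0.47 = 0.53
((NOT x1 IMPLIES x1) OR x5) AND NOT (NOT x1 AND NOT x1) = min(a, b) on (0.78, 0.53) = 0.53

0.53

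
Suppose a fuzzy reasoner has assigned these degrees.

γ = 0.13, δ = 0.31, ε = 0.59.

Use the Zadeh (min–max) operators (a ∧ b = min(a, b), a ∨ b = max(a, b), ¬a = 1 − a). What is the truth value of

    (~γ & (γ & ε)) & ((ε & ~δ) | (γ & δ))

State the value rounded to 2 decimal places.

~γ = 1 − 0.13 = 0.87
γ & ε = min(a, b) on (0.13, 0.59) = 0.13
~γ & (γ & ε) = min(a, b) on (0.87, 0.13) = 0.13
~δ = 1 − 0.31 = 0.69
ε & ~δ = min(a, b) on (0.59, 0.69) = 0.59
γ & δ = min(a, b) on (0.13, 0.31) = 0.13
(ε & ~δ) | (γ & δ) = max(a, b) on (0.59, 0.13) = 0.59
(~γ & (γ & ε)) & ((ε & ~δ) | (γ & δ)) = min(a, b) on (0.13, 0.59) = 0.13

0.13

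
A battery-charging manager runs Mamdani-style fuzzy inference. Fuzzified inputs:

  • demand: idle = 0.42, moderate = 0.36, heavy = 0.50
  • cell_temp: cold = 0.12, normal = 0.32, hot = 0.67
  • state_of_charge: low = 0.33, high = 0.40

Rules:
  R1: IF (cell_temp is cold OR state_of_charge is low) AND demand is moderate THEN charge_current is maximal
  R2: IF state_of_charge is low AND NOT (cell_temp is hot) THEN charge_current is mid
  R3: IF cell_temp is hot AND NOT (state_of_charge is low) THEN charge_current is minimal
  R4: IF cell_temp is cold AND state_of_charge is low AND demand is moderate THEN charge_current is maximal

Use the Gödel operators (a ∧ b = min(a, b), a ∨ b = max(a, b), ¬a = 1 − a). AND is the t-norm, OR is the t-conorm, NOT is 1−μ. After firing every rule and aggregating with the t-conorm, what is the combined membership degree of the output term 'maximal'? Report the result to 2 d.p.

0.33

R1: (cold=0.12 OR low=0.33) = 0.33; AND[min(a, b)] with moderate=0.36 → w = 0.33
R2: low=0.33, ¬hot=1−0.67=0.33; AND[min(a, b)] → w = 0.33
R3: hot=0.67, ¬low=1−0.33=0.67; AND[min(a, b)] → w = 0.67
R4: cold=0.12, low=0.33, moderate=0.36; AND[min(a, b)] → w = 0.12
Rules with consequent 'maximal': {R1, R4} → strengths 0.33, 0.12
Aggregate via t-conorm [max(a, b)]: 0.33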